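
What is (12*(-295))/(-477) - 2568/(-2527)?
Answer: 3390172/401793 ≈ 8.4376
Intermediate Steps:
(12*(-295))/(-477) - 2568/(-2527) = -3540*(-1/477) - 2568*(-1/2527) = 1180/159 + 2568/2527 = 3390172/401793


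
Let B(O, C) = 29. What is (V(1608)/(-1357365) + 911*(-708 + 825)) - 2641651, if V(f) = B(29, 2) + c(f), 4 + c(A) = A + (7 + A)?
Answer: -3441007149608/1357365 ≈ -2.5351e+6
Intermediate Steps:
c(A) = 3 + 2*A (c(A) = -4 + (A + (7 + A)) = -4 + (7 + 2*A) = 3 + 2*A)
V(f) = 32 + 2*f (V(f) = 29 + (3 + 2*f) = 32 + 2*f)
(V(1608)/(-1357365) + 911*(-708 + 825)) - 2641651 = ((32 + 2*1608)/(-1357365) + 911*(-708 + 825)) - 2641651 = ((32 + 3216)*(-1/1357365) + 911*117) - 2641651 = (3248*(-1/1357365) + 106587) - 2641651 = (-3248/1357365 + 106587) - 2641651 = 144677460007/1357365 - 2641651 = -3441007149608/1357365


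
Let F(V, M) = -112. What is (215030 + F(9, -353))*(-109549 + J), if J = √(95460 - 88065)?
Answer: -23544051982 + 214918*√7395 ≈ -2.3526e+10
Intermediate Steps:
J = √7395 ≈ 85.994
(215030 + F(9, -353))*(-109549 + J) = (215030 - 112)*(-109549 + √7395) = 214918*(-109549 + √7395) = -23544051982 + 214918*√7395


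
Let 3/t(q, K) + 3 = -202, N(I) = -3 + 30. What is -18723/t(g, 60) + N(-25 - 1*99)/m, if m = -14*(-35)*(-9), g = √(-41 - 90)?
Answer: 626908447/490 ≈ 1.2794e+6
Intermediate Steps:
N(I) = 27
g = I*√131 (g = √(-131) = I*√131 ≈ 11.446*I)
t(q, K) = -3/205 (t(q, K) = 3/(-3 - 202) = 3/(-205) = 3*(-1/205) = -3/205)
m = -4410 (m = 490*(-9) = -4410)
-18723/t(g, 60) + N(-25 - 1*99)/m = -18723/(-3/205) + 27/(-4410) = -18723*(-205/3) + 27*(-1/4410) = 1279405 - 3/490 = 626908447/490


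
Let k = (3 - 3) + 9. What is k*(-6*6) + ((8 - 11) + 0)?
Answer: -327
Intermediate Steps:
k = 9 (k = 0 + 9 = 9)
k*(-6*6) + ((8 - 11) + 0) = 9*(-6*6) + ((8 - 11) + 0) = 9*(-36) + (-3 + 0) = -324 - 3 = -327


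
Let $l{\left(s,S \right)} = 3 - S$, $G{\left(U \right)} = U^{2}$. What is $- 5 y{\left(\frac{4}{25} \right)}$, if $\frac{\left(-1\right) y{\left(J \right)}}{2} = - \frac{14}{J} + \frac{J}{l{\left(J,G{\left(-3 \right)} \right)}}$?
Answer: $- \frac{13129}{15} \approx -875.27$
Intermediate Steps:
$y{\left(J \right)} = \frac{28}{J} + \frac{J}{3}$ ($y{\left(J \right)} = - 2 \left(- \frac{14}{J} + \frac{J}{3 - \left(-3\right)^{2}}\right) = - 2 \left(- \frac{14}{J} + \frac{J}{3 - 9}\right) = - 2 \left(- \frac{14}{J} + \frac{J}{-6}\right) = - 2 \left(- \frac{14}{J} + J \left(- \frac{1}{6}\right)\right) = - 2 \left(- \frac{14}{J} - \frac{J}{6}\right) = \frac{28}{J} + \frac{J}{3}$)
$- 5 y{\left(\frac{4}{25} \right)} = - 5 \left(\frac{28}{4 \cdot \frac{1}{25}} + \frac{4 \cdot \frac{1}{25}}{3}\right) = - 5 \left(\frac{28}{\frac{4}{25}} + \frac{1}{3} \cdot \frac{4}{25}\right) = - 5 \left(28 \cdot \frac{25}{4} + \frac{4}{75}\right) = - 5 \left(175 + \frac{4}{75}\right) = \left(-5\right) \frac{13129}{75} = - \frac{13129}{15}$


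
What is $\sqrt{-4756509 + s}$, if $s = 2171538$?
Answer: $3 i \sqrt{287219} \approx 1607.8 i$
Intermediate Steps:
$\sqrt{-4756509 + s} = \sqrt{-4756509 + 2171538} = \sqrt{-2584971} = 3 i \sqrt{287219}$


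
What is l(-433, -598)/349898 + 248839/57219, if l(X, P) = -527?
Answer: 87038114009/20020813662 ≈ 4.3474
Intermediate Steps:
l(-433, -598)/349898 + 248839/57219 = -527/349898 + 248839/57219 = 87038114009/20020813662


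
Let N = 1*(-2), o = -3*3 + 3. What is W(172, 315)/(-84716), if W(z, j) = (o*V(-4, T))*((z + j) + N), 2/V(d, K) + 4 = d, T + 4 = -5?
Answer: -1455/169432 ≈ -0.0085875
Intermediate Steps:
T = -9 (T = -4 - 5 = -9)
V(d, K) = 2/(-4 + d)
o = -6 (o = -9 + 3 = -6)
N = -2
W(z, j) = -3 + 3*j/2 + 3*z/2 (W(z, j) = (-12/(-4 - 4))*((z + j) - 2) = (-12/(-8))*((j + z) - 2) = (-12*(-1)/8)*(-2 + j + z) = (-6*(-1/4))*(-2 + j + z) = 3*(-2 + j + z)/2 = -3 + 3*j/2 + 3*z/2)
W(172, 315)/(-84716) = (-3 + (3/2)*315 + (3/2)*172)/(-84716) = (-3 + 945/2 + 258)*(-1/84716) = (1455/2)*(-1/84716) = -1455/169432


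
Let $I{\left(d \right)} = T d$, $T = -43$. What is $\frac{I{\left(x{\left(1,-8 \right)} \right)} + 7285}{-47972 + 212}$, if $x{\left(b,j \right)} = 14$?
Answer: $- \frac{6683}{47760} \approx -0.13993$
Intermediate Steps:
$I{\left(d \right)} = - 43 d$
$\frac{I{\left(x{\left(1,-8 \right)} \right)} + 7285}{-47972 + 212} = \frac{\left(-43\right) 14 + 7285}{-47972 + 212} = \frac{-602 + 7285}{-47760} = 6683 \left(- \frac{1}{47760}\right) = - \frac{6683}{47760}$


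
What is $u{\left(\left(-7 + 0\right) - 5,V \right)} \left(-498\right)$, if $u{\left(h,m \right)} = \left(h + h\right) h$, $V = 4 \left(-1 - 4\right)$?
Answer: $-143424$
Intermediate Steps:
$V = -20$ ($V = 4 \left(-5\right) = -20$)
$u{\left(h,m \right)} = 2 h^{2}$ ($u{\left(h,m \right)} = 2 h h = 2 h^{2}$)
$u{\left(\left(-7 + 0\right) - 5,V \right)} \left(-498\right) = 2 \left(\left(-7 + 0\right) - 5\right)^{2} \left(-498\right) = 2 \left(-7 - 5\right)^{2} \left(-498\right) = 2 \left(-12\right)^{2} \left(-498\right) = 2 \cdot 144 \left(-498\right) = 288 \left(-498\right) = -143424$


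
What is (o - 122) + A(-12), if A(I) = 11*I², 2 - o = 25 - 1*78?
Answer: 1517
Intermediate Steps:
o = 55 (o = 2 - (25 - 1*78) = 2 - (25 - 78) = 2 - 1*(-53) = 2 + 53 = 55)
(o - 122) + A(-12) = (55 - 122) + 11*(-12)² = -67 + 11*144 = -67 + 1584 = 1517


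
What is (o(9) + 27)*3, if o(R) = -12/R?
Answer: 77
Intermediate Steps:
(o(9) + 27)*3 = (-12/9 + 27)*3 = (-12*1/9 + 27)*3 = (-4/3 + 27)*3 = (77/3)*3 = 77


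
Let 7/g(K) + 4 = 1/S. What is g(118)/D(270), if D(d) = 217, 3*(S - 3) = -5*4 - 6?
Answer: -17/2201 ≈ -0.0077238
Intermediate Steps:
S = -17/3 (S = 3 + (-5*4 - 6)/3 = 3 + (-20 - 6)/3 = 3 + (⅓)*(-26) = 3 - 26/3 = -17/3 ≈ -5.6667)
g(K) = -119/71 (g(K) = 7/(-4 + 1/(-17/3)) = 7/(-4 - 3/17) = 7/(-71/17) = 7*(-17/71) = -119/71)
g(118)/D(270) = -119/71/217 = -119/71*1/217 = -17/2201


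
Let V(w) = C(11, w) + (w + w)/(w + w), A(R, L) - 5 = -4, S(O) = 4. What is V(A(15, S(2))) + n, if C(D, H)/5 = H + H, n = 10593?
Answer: 10604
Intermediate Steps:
C(D, H) = 10*H (C(D, H) = 5*(H + H) = 5*(2*H) = 10*H)
A(R, L) = 1 (A(R, L) = 5 - 4 = 1)
V(w) = 1 + 10*w (V(w) = 10*w + (w + w)/(w + w) = 10*w + (2*w)/((2*w)) = 10*w + (2*w)*(1/(2*w)) = 10*w + 1 = 1 + 10*w)
V(A(15, S(2))) + n = (1 + 10*1) + 10593 = (1 + 10) + 10593 = 11 + 10593 = 10604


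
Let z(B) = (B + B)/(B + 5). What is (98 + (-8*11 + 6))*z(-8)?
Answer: 256/3 ≈ 85.333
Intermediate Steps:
z(B) = 2*B/(5 + B) (z(B) = (2*B)/(5 + B) = 2*B/(5 + B))
(98 + (-8*11 + 6))*z(-8) = (98 + (-8*11 + 6))*(2*(-8)/(5 - 8)) = (98 + (-88 + 6))*(2*(-8)/(-3)) = (98 - 82)*(2*(-8)*(-⅓)) = 16*(16/3) = 256/3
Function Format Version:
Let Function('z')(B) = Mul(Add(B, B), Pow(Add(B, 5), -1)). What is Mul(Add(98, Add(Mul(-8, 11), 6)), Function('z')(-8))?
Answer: Rational(256, 3) ≈ 85.333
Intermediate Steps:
Function('z')(B) = Mul(2, B, Pow(Add(5, B), -1)) (Function('z')(B) = Mul(Mul(2, B), Pow(Add(5, B), -1)) = Mul(2, B, Pow(Add(5, B), -1)))
Mul(Add(98, Add(Mul(-8, 11), 6)), Function('z')(-8)) = Mul(Add(98, Add(Mul(-8, 11), 6)), Mul(2, -8, Pow(Add(5, -8), -1))) = Mul(Add(98, Add(-88, 6)), Mul(2, -8, Pow(-3, -1))) = Mul(Add(98, -82), Mul(2, -8, Rational(-1, 3))) = Mul(16, Rational(16, 3)) = Rational(256, 3)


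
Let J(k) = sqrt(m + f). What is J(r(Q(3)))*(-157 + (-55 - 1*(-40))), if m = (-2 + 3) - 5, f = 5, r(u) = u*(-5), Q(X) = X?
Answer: -172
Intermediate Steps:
r(u) = -5*u
m = -4 (m = 1 - 5 = -4)
J(k) = 1 (J(k) = sqrt(-4 + 5) = sqrt(1) = 1)
J(r(Q(3)))*(-157 + (-55 - 1*(-40))) = 1*(-157 + (-55 - 1*(-40))) = 1*(-157 + (-55 + 40)) = 1*(-157 - 15) = 1*(-172) = -172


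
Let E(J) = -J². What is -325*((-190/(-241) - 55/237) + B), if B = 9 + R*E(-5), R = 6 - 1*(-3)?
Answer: 3999286525/57117 ≈ 70019.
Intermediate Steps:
R = 9 (R = 6 + 3 = 9)
B = -216 (B = 9 + 9*(-1*(-5)²) = 9 + 9*(-1*25) = 9 + 9*(-25) = 9 - 225 = -216)
-325*((-190/(-241) - 55/237) + B) = -325*((-190/(-241) - 55/237) - 216) = -325*((-190*(-1/241) - 55*1/237) - 216) = -325*((190/241 - 55/237) - 216) = -325*(31775/57117 - 216) = -325*(-12305497/57117) = 3999286525/57117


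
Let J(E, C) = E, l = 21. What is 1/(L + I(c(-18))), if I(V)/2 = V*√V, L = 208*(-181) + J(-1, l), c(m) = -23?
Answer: I/(-37649*I + 46*√23) ≈ -2.656e-5 + 1.5563e-7*I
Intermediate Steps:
L = -37649 (L = 208*(-181) - 1 = -37648 - 1 = -37649)
I(V) = 2*V^(3/2) (I(V) = 2*(V*√V) = 2*V^(3/2))
1/(L + I(c(-18))) = 1/(-37649 + 2*(-23)^(3/2)) = 1/(-37649 + 2*(-23*I*√23)) = 1/(-37649 - 46*I*√23)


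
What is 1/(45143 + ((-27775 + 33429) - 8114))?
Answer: 1/42683 ≈ 2.3429e-5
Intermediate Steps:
1/(45143 + ((-27775 + 33429) - 8114)) = 1/(45143 + (5654 - 8114)) = 1/(45143 - 2460) = 1/42683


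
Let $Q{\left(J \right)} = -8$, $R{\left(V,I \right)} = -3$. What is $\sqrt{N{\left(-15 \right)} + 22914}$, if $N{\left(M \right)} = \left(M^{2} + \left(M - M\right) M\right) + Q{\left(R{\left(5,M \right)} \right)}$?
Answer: $\sqrt{23131} \approx 152.09$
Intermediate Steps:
$N{\left(M \right)} = -8 + M^{2}$ ($N{\left(M \right)} = \left(M^{2} + \left(M - M\right) M\right) - 8 = \left(M^{2} + 0 M\right) - 8 = \left(M^{2} + 0\right) - 8 = M^{2} - 8 = -8 + M^{2}$)
$\sqrt{N{\left(-15 \right)} + 22914} = \sqrt{\left(-8 + \left(-15\right)^{2}\right) + 22914} = \sqrt{\left(-8 + 225\right) + 22914} = \sqrt{217 + 22914} = \sqrt{23131}$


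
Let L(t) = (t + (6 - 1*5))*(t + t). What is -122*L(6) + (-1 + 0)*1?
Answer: -10249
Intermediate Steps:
L(t) = 2*t*(1 + t) (L(t) = (t + (6 - 5))*(2*t) = (t + 1)*(2*t) = (1 + t)*(2*t) = 2*t*(1 + t))
-122*L(6) + (-1 + 0)*1 = -244*6*(1 + 6) + (-1 + 0)*1 = -244*6*7 - 1*1 = -122*84 - 1 = -10248 - 1 = -10249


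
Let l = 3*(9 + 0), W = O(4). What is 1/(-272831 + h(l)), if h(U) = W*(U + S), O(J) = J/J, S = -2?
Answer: -1/272806 ≈ -3.6656e-6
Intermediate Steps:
O(J) = 1
W = 1
l = 27 (l = 3*9 = 27)
h(U) = -2 + U (h(U) = 1*(U - 2) = 1*(-2 + U) = -2 + U)
1/(-272831 + h(l)) = 1/(-272831 + (-2 + 27)) = 1/(-272831 + 25) = 1/(-272806) = -1/272806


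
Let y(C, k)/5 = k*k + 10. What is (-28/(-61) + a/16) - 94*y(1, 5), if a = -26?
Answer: -8028169/488 ≈ -16451.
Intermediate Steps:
y(C, k) = 50 + 5*k² (y(C, k) = 5*(k*k + 10) = 5*(k² + 10) = 5*(10 + k²) = 50 + 5*k²)
(-28/(-61) + a/16) - 94*y(1, 5) = (-28/(-61) - 26/16) - 94*(50 + 5*5²) = (-28*(-1/61) - 26*1/16) - 94*(50 + 5*25) = (28/61 - 13/8) - 94*(50 + 125) = -569/488 - 94*175 = -569/488 - 16450 = -8028169/488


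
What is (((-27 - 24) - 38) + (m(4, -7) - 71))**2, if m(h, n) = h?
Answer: 24336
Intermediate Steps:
(((-27 - 24) - 38) + (m(4, -7) - 71))**2 = (((-27 - 24) - 38) + (4 - 71))**2 = ((-51 - 38) - 67)**2 = (-89 - 67)**2 = (-156)**2 = 24336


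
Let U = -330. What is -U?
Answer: 330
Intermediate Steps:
-U = -1*(-330) = 330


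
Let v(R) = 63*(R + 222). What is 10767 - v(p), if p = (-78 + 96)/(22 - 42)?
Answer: -31623/10 ≈ -3162.3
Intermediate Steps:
p = -9/10 (p = 18/(-20) = 18*(-1/20) = -9/10 ≈ -0.90000)
v(R) = 13986 + 63*R (v(R) = 63*(222 + R) = 13986 + 63*R)
10767 - v(p) = 10767 - (13986 + 63*(-9/10)) = 10767 - (13986 - 567/10) = 10767 - 1*139293/10 = 10767 - 139293/10 = -31623/10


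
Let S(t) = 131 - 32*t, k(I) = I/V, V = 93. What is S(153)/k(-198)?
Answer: 147715/66 ≈ 2238.1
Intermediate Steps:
k(I) = I/93
S(153)/k(-198) = (131 - 32*153)/(((1/93)*(-198))) = (131 - 4896)/(-66/31) = -4765*(-31/66) = 147715/66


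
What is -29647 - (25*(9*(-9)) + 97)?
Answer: -27719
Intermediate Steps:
-29647 - (25*(9*(-9)) + 97) = -29647 - (25*(-81) + 97) = -29647 - (-2025 + 97) = -29647 - 1*(-1928) = -29647 + 1928 = -27719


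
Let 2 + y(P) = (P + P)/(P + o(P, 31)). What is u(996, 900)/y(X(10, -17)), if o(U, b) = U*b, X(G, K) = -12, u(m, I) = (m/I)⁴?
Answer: -759333136/980859375 ≈ -0.77415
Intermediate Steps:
u(m, I) = m⁴/I⁴
y(P) = -31/16 (y(P) = -2 + (P + P)/(P + P*31) = -2 + (2*P)/(P + 31*P) = -2 + (2*P)/((32*P)) = -2 + (2*P)*(1/(32*P)) = -2 + 1/16 = -31/16)
u(996, 900)/y(X(10, -17)) = (996⁴/900⁴)/(-31/16) = ((1/656100000000)*984095744256)*(-16/31) = (47458321/31640625)*(-16/31) = -759333136/980859375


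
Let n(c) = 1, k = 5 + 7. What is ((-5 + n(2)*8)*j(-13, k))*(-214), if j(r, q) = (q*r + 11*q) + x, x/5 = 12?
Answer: -23112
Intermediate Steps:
x = 60 (x = 5*12 = 60)
k = 12
j(r, q) = 60 + 11*q + q*r (j(r, q) = (q*r + 11*q) + 60 = (11*q + q*r) + 60 = 60 + 11*q + q*r)
((-5 + n(2)*8)*j(-13, k))*(-214) = ((-5 + 1*8)*(60 + 11*12 + 12*(-13)))*(-214) = ((-5 + 8)*(60 + 132 - 156))*(-214) = (3*36)*(-214) = 108*(-214) = -23112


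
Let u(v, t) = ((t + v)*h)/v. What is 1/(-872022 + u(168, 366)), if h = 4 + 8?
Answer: -7/6103887 ≈ -1.1468e-6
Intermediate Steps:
h = 12
u(v, t) = (12*t + 12*v)/v (u(v, t) = ((t + v)*12)/v = (12*t + 12*v)/v)
1/(-872022 + u(168, 366)) = 1/(-872022 + (12 + 12*366/168)) = 1/(-872022 + (12 + 12*366*(1/168))) = 1/(-872022 + (12 + 183/7)) = 1/(-872022 + 267/7) = 1/(-6103887/7) = -7/6103887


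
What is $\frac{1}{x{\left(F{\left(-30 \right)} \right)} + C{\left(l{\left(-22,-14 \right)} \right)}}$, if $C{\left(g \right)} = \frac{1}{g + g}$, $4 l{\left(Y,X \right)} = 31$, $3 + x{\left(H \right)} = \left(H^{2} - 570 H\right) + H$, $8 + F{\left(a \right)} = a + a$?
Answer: $\frac{31}{1342705} \approx 2.3088 \cdot 10^{-5}$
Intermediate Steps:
$F{\left(a \right)} = -8 + 2 a$ ($F{\left(a \right)} = -8 + \left(a + a\right) = -8 + 2 a$)
$x{\left(H \right)} = -3 + H^{2} - 569 H$ ($x{\left(H \right)} = -3 + \left(\left(H^{2} - 570 H\right) + H\right) = -3 + \left(H^{2} - 569 H\right) = -3 + H^{2} - 569 H$)
$l{\left(Y,X \right)} = \frac{31}{4}$ ($l{\left(Y,X \right)} = \frac{1}{4} \cdot 31 = \frac{31}{4}$)
$C{\left(g \right)} = \frac{1}{2 g}$
$\frac{1}{x{\left(F{\left(-30 \right)} \right)} + C{\left(l{\left(-22,-14 \right)} \right)}} = \frac{1}{\left(-3 + \left(-8 + 2 \left(-30\right)\right)^{2} - 569 \left(-8 + 2 \left(-30\right)\right)\right) + \frac{1}{2 \cdot \frac{31}{4}}} = \frac{1}{\left(-3 + \left(-8 - 60\right)^{2} - 569 \left(-8 - 60\right)\right) + \frac{1}{2} \cdot \frac{4}{31}} = \frac{1}{\left(-3 + \left(-68\right)^{2} - -38692\right) + \frac{2}{31}} = \frac{1}{\left(-3 + 4624 + 38692\right) + \frac{2}{31}} = \frac{1}{43313 + \frac{2}{31}} = \frac{1}{\frac{1342705}{31}} = \frac{31}{1342705}$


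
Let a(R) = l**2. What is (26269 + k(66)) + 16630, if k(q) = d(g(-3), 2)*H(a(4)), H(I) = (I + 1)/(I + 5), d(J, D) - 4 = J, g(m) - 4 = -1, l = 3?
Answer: 42904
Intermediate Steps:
g(m) = 3 (g(m) = 4 - 1 = 3)
d(J, D) = 4 + J
a(R) = 9 (a(R) = 3**2 = 9)
H(I) = (1 + I)/(5 + I)
k(q) = 5 (k(q) = (4 + 3)*((1 + 9)/(5 + 9)) = 7*(10/14) = 7*((1/14)*10) = 7*(5/7) = 5)
(26269 + k(66)) + 16630 = (26269 + 5) + 16630 = 26274 + 16630 = 42904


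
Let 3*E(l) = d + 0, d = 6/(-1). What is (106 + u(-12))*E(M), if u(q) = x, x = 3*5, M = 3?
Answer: -242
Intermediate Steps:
d = -6 (d = 6*(-1) = -6)
x = 15
u(q) = 15
E(l) = -2 (E(l) = (-6 + 0)/3 = (1/3)*(-6) = -2)
(106 + u(-12))*E(M) = (106 + 15)*(-2) = 121*(-2) = -242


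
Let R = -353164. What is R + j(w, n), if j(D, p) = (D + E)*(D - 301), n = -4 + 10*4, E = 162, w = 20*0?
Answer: -401926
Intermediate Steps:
w = 0
n = 36 (n = -4 + 40 = 36)
j(D, p) = (-301 + D)*(162 + D) (j(D, p) = (D + 162)*(D - 301) = (162 + D)*(-301 + D) = (-301 + D)*(162 + D))
R + j(w, n) = -353164 + (-48762 + 0**2 - 139*0) = -353164 + (-48762 + 0 + 0) = -353164 - 48762 = -401926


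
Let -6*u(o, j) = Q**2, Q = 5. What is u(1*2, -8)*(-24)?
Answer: 100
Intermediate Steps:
u(o, j) = -25/6 (u(o, j) = -1/6*5**2 = -1/6*25 = -25/6)
u(1*2, -8)*(-24) = -25/6*(-24) = 100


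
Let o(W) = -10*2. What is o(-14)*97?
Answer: -1940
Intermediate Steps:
o(W) = -20
o(-14)*97 = -20*97 = -1940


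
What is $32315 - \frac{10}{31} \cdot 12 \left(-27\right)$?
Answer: $\frac{1005005}{31} \approx 32420.0$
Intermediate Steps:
$32315 - \frac{10}{31} \cdot 12 \left(-27\right) = 32315 - \frac{120}{31} \left(-27\right) = 32315 - - \frac{3240}{31} = 32315 + \frac{3240}{31} = \frac{1005005}{31}$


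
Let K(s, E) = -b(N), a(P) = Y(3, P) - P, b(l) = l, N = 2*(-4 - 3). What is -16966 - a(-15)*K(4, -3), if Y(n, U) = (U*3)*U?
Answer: -26626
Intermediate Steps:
N = -14 (N = 2*(-7) = -14)
Y(n, U) = 3*U² (Y(n, U) = (3*U)*U = 3*U²)
a(P) = -P + 3*P² (a(P) = 3*P² - P = -P + 3*P²)
K(s, E) = 14 (K(s, E) = -1*(-14) = 14)
-16966 - a(-15)*K(4, -3) = -16966 - (-15*(-1 + 3*(-15)))*14 = -16966 - (-15*(-1 - 45))*14 = -16966 - (-15*(-46))*14 = -16966 - 690*14 = -16966 - 1*9660 = -16966 - 9660 = -26626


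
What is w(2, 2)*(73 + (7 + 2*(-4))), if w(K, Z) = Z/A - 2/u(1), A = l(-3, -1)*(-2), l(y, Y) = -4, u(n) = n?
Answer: -126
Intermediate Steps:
A = 8 (A = -4*(-2) = 8)
w(K, Z) = -2 + Z/8 (w(K, Z) = Z/8 - 2/1 = Z*(⅛) - 2*1 = Z/8 - 2 = -2 + Z/8)
w(2, 2)*(73 + (7 + 2*(-4))) = (-2 + (⅛)*2)*(73 + (7 + 2*(-4))) = (-2 + ¼)*(73 + (7 - 8)) = -7*(73 - 1)/4 = -7/4*72 = -126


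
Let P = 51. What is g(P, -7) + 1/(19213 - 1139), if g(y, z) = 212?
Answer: 3831689/18074 ≈ 212.00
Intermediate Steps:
g(P, -7) + 1/(19213 - 1139) = 212 + 1/(19213 - 1139) = 212 + 1/18074 = 3831689/18074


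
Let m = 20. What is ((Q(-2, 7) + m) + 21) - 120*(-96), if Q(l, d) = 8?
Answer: 11569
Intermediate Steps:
((Q(-2, 7) + m) + 21) - 120*(-96) = ((8 + 20) + 21) - 120*(-96) = (28 + 21) + 11520 = 49 + 11520 = 11569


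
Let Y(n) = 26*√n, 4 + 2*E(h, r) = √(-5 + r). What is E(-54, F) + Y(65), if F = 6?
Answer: -3/2 + 26*√65 ≈ 208.12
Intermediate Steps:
E(h, r) = -2 + √(-5 + r)/2
E(-54, F) + Y(65) = (-2 + √(-5 + 6)/2) + 26*√65 = (-2 + √1/2) + 26*√65 = (-2 + (½)*1) + 26*√65 = (-2 + ½) + 26*√65 = -3/2 + 26*√65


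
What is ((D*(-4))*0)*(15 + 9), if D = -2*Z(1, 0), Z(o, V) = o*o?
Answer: 0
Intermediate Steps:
Z(o, V) = o²
D = -2 (D = -2*1² = -2*1 = -2)
((D*(-4))*0)*(15 + 9) = (-2*(-4)*0)*(15 + 9) = (8*0)*24 = 0*24 = 0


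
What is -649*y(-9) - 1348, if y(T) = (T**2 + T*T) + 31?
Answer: -126605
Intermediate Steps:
y(T) = 31 + 2*T**2 (y(T) = (T**2 + T**2) + 31 = 2*T**2 + 31 = 31 + 2*T**2)
-649*y(-9) - 1348 = -649*(31 + 2*(-9)**2) - 1348 = -649*(31 + 2*81) - 1348 = -649*(31 + 162) - 1348 = -649*193 - 1348 = -125257 - 1348 = -126605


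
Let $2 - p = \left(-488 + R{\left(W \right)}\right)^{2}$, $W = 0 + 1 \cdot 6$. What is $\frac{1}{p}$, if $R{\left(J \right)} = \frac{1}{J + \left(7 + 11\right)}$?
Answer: $- \frac{576}{137146369} \approx -4.1999 \cdot 10^{-6}$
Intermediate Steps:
$W = 6$ ($W = 0 + 6 = 6$)
$R{\left(J \right)} = \frac{1}{18 + J}$ ($R{\left(J \right)} = \frac{1}{J + 18} = \frac{1}{18 + J}$)
$p = - \frac{137146369}{576}$ ($p = 2 - \left(-488 + \frac{1}{18 + 6}\right)^{2} = 2 - \left(-488 + \frac{1}{24}\right)^{2} = 2 - \left(- \frac{11711}{24}\right)^{2} = 2 - \frac{137147521}{576} = - \frac{137146369}{576} \approx -2.381 \cdot 10^{5}$)
$\frac{1}{p} = \frac{1}{- \frac{137146369}{576}} = - \frac{576}{137146369}$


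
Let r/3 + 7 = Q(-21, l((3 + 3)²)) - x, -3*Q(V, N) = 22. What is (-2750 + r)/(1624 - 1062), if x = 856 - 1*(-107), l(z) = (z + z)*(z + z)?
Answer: -2841/281 ≈ -10.110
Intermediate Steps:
l(z) = 4*z² (l(z) = (2*z)*(2*z) = 4*z²)
Q(V, N) = -22/3 (Q(V, N) = -⅓*22 = -22/3)
x = 963 (x = 856 + 107 = 963)
r = -2932 (r = -21 + 3*(-22/3 - 1*963) = -21 + 3*(-22/3 - 963) = -21 + 3*(-2911/3) = -21 - 2911 = -2932)
(-2750 + r)/(1624 - 1062) = (-2750 - 2932)/(1624 - 1062) = -5682/562 = -5682*1/562 = -2841/281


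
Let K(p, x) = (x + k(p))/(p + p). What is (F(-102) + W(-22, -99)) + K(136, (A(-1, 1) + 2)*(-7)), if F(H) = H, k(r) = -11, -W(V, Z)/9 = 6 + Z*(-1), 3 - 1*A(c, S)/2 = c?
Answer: -284865/272 ≈ -1047.3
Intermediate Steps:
A(c, S) = 6 - 2*c
W(V, Z) = -54 + 9*Z (W(V, Z) = -9*(6 + Z*(-1)) = -9*(6 - Z) = -54 + 9*Z)
K(p, x) = (-11 + x)/(2*p) (K(p, x) = (x - 11)/(p + p) = (-11 + x)/((2*p)) = (-11 + x)*(1/(2*p)) = (-11 + x)/(2*p))
(F(-102) + W(-22, -99)) + K(136, (A(-1, 1) + 2)*(-7)) = (-102 + (-54 + 9*(-99))) + (½)*(-11 + ((6 - 2*(-1)) + 2)*(-7))/136 = (-102 + (-54 - 891)) + (½)*(1/136)*(-11 + ((6 + 2) + 2)*(-7)) = (-102 - 945) + (½)*(1/136)*(-11 + (8 + 2)*(-7)) = -1047 + (½)*(1/136)*(-11 + 10*(-7)) = -1047 + (½)*(1/136)*(-11 - 70) = -1047 + (½)*(1/136)*(-81) = -1047 - 81/272 = -284865/272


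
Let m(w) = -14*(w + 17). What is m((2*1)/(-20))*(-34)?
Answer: 40222/5 ≈ 8044.4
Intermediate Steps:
m(w) = -238 - 14*w (m(w) = -14*(17 + w) = -238 - 14*w)
m((2*1)/(-20))*(-34) = (-238 - 14*2*1/(-20))*(-34) = (-238 - 28*(-1)/20)*(-34) = (-238 - 14*(-⅒))*(-34) = (-238 + 7/5)*(-34) = -1183/5*(-34) = 40222/5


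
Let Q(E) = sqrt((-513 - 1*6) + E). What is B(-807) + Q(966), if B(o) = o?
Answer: -807 + sqrt(447) ≈ -785.86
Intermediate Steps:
Q(E) = sqrt(-519 + E) (Q(E) = sqrt((-513 - 6) + E) = sqrt(-519 + E))
B(-807) + Q(966) = -807 + sqrt(-519 + 966) = -807 + sqrt(447)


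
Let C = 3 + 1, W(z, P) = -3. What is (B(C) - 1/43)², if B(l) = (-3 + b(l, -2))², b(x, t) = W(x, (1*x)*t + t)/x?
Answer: 93296281/473344 ≈ 197.10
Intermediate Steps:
C = 4
b(x, t) = -3/x
B(l) = (-3 - 3/l)²
(B(C) - 1/43)² = (9*(1 + 4)²/4² - 1/43)² = (9*(1/16)*5² - 1*1/43)² = (9*(1/16)*25 - 1/43)² = (225/16 - 1/43)² = (9659/688)² = 93296281/473344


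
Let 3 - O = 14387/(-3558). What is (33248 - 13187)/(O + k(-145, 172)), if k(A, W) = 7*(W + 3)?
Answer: 71377038/4383611 ≈ 16.283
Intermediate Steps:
O = 25061/3558 (O = 3 - 14387/(-3558) = 3 - 14387*(-1)/3558 = 3 - 1*(-14387/3558) = 3 + 14387/3558 = 25061/3558 ≈ 7.0436)
k(A, W) = 21 + 7*W (k(A, W) = 7*(3 + W) = 21 + 7*W)
(33248 - 13187)/(O + k(-145, 172)) = (33248 - 13187)/(25061/3558 + (21 + 7*172)) = 20061/(25061/3558 + (21 + 1204)) = 20061/(25061/3558 + 1225) = 20061/(4383611/3558) = 20061*(3558/4383611) = 71377038/4383611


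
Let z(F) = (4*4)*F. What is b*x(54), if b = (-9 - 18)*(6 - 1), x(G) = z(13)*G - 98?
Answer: -1503090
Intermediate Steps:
z(F) = 16*F
x(G) = -98 + 208*G (x(G) = (16*13)*G - 98 = 208*G - 98 = -98 + 208*G)
b = -135 (b = -27*5 = -135)
b*x(54) = -135*(-98 + 208*54) = -135*(-98 + 11232) = -135*11134 = -1503090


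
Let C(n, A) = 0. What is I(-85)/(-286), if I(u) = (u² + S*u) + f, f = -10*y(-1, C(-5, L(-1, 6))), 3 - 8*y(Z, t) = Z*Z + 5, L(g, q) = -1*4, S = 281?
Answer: 5125/88 ≈ 58.239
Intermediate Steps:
L(g, q) = -4
y(Z, t) = -¼ - Z²/8 (y(Z, t) = 3/8 - (Z*Z + 5)/8 = 3/8 - (Z² + 5)/8 = 3/8 - (5 + Z²)/8 = 3/8 + (-5/8 - Z²/8) = -¼ - Z²/8)
f = 15/4 (f = -10*(-¼ - ⅛*(-1)²) = -10*(-¼ - ⅛*1) = -10*(-¼ - ⅛) = -10*(-3/8) = 15/4 ≈ 3.7500)
I(u) = 15/4 + u² + 281*u (I(u) = (u² + 281*u) + 15/4 = 15/4 + u² + 281*u)
I(-85)/(-286) = (15/4 + (-85)² + 281*(-85))/(-286) = (15/4 + 7225 - 23885)*(-1/286) = -66625/4*(-1/286) = 5125/88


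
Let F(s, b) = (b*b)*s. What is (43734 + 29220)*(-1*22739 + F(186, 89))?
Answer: 105824664918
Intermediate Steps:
F(s, b) = s*b² (F(s, b) = b²*s = s*b²)
(43734 + 29220)*(-1*22739 + F(186, 89)) = (43734 + 29220)*(-1*22739 + 186*89²) = 72954*(-22739 + 186*7921) = 72954*(-22739 + 1473306) = 72954*1450567 = 105824664918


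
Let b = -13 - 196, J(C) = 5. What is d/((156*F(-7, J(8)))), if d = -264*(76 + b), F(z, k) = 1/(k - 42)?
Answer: -108262/13 ≈ -8327.8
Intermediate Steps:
F(z, k) = 1/(-42 + k)
b = -209
d = 35112 (d = -264*(76 - 209) = -264*(-133) = 35112)
d/((156*F(-7, J(8)))) = 35112/((156/(-42 + 5))) = 35112/((156/(-37))) = 35112/((156*(-1/37))) = 35112/(-156/37) = 35112*(-37/156) = -108262/13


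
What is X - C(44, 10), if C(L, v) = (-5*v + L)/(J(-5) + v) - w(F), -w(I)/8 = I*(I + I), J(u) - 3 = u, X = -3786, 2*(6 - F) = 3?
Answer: -16437/4 ≈ -4109.3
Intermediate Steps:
F = 9/2 (F = 6 - 1/2*3 = 6 - 3/2 = 9/2 ≈ 4.5000)
J(u) = 3 + u
w(I) = -16*I**2 (w(I) = -8*I*(I + I) = -8*I*2*I = -16*I**2)
C(L, v) = 324 + (L - 5*v)/(-2 + v) (C(L, v) = (-5*v + L)/((3 - 5) + v) - (-16)*(9/2)**2 = (L - 5*v)/(-2 + v) - (-16)*81/4 = (L - 5*v)/(-2 + v) - 1*(-324) = (L - 5*v)/(-2 + v) + 324 = 324 + (L - 5*v)/(-2 + v))
X - C(44, 10) = -3786 - (-648 + 44 + 319*10)/(-2 + 10) = -3786 - (-648 + 44 + 3190)/8 = -3786 - 2586/8 = -3786 - 1*1293/4 = -3786 - 1293/4 = -16437/4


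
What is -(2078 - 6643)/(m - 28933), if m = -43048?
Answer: -4565/71981 ≈ -0.063419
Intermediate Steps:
-(2078 - 6643)/(m - 28933) = -(2078 - 6643)/(-43048 - 28933) = -(-4565)/(-71981) = -(-4565)*(-1)/71981 = -1*4565/71981 = -4565/71981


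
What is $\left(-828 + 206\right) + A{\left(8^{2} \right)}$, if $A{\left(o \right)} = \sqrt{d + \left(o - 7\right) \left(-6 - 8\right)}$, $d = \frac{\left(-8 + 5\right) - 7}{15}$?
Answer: $-622 + \frac{2 i \sqrt{1797}}{3} \approx -622.0 + 28.261 i$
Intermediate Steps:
$d = - \frac{2}{3}$ ($d = \left(-3 - 7\right) \frac{1}{15} = \left(-10\right) \frac{1}{15} = - \frac{2}{3} \approx -0.66667$)
$A{\left(o \right)} = \sqrt{\frac{292}{3} - 14 o}$ ($A{\left(o \right)} = \sqrt{- \frac{2}{3} + \left(o - 7\right) \left(-6 - 8\right)} = \sqrt{- \frac{2}{3} + \left(-7 + o\right) \left(-14\right)} = \sqrt{- \frac{2}{3} - \left(-98 + 14 o\right)} = \sqrt{\frac{292}{3} - 14 o}$)
$\left(-828 + 206\right) + A{\left(8^{2} \right)} = \left(-828 + 206\right) + \frac{\sqrt{876 - 126 \cdot 8^{2}}}{3} = -622 + \frac{\sqrt{876 - 8064}}{3} = -622 + \frac{\sqrt{-7188}}{3} = -622 + \frac{2 i \sqrt{1797}}{3}$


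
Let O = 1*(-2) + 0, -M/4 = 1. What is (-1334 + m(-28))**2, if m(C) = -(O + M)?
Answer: 1763584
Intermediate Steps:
M = -4 (M = -4*1 = -4)
O = -2 (O = -2 + 0 = -2)
m(C) = 6 (m(C) = -(-2 - 4) = -1*(-6) = 6)
(-1334 + m(-28))**2 = (-1334 + 6)**2 = (-1328)**2 = 1763584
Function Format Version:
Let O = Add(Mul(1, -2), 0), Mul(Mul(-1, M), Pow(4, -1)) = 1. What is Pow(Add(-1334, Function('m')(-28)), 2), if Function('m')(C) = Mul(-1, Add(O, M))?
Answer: 1763584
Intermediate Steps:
M = -4 (M = Mul(-4, 1) = -4)
O = -2 (O = Add(-2, 0) = -2)
Function('m')(C) = 6 (Function('m')(C) = Mul(-1, Add(-2, -4)) = Mul(-1, -6) = 6)
Pow(Add(-1334, Function('m')(-28)), 2) = Pow(Add(-1334, 6), 2) = Pow(-1328, 2) = 1763584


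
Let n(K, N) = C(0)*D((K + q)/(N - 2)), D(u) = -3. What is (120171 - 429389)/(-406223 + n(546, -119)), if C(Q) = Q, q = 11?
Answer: 309218/406223 ≈ 0.76120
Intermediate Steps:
n(K, N) = 0 (n(K, N) = 0*(-3) = 0)
(120171 - 429389)/(-406223 + n(546, -119)) = (120171 - 429389)/(-406223 + 0) = -309218/(-406223) = -309218*(-1/406223) = 309218/406223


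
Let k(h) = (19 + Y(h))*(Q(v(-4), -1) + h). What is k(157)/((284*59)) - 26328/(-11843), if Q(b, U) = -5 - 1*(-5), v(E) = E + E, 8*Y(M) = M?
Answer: 4103755203/1587530464 ≈ 2.5850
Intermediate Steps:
Y(M) = M/8
v(E) = 2*E
Q(b, U) = 0 (Q(b, U) = -5 + 5 = 0)
k(h) = h*(19 + h/8) (k(h) = (19 + h/8)*(0 + h) = (19 + h/8)*h = h*(19 + h/8))
k(157)/((284*59)) - 26328/(-11843) = ((1/8)*157*(152 + 157))/((284*59)) - 26328/(-11843) = ((1/8)*157*309)/16756 - 26328*(-1/11843) = (48513/8)*(1/16756) + 26328/11843 = 48513/134048 + 26328/11843 = 4103755203/1587530464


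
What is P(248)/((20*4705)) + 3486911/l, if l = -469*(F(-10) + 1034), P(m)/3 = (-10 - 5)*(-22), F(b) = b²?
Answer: -8189794939/1251167715 ≈ -6.5457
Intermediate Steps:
P(m) = 990 (P(m) = 3*((-10 - 5)*(-22)) = 3*(-15*(-22)) = 3*330 = 990)
l = -531846 (l = -469*((-10)² + 1034) = -469*(100 + 1034) = -469*1134 = -531846)
P(248)/((20*4705)) + 3486911/l = 990/((20*4705)) + 3486911/(-531846) = 990/94100 + 3486911*(-1/531846) = 990*(1/94100) - 3486911/531846 = 99/9410 - 3486911/531846 = -8189794939/1251167715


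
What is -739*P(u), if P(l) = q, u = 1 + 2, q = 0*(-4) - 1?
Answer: 739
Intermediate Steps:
q = -1 (q = 0 - 1 = -1)
u = 3
P(l) = -1
-739*P(u) = -739*(-1) = 739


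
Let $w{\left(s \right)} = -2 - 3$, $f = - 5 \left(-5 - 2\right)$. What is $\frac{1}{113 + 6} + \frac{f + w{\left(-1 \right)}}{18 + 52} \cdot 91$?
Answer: $\frac{4642}{119} \approx 39.008$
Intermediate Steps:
$f = 35$ ($f = \left(-5\right) \left(-7\right) = 35$)
$w{\left(s \right)} = -5$ ($w{\left(s \right)} = -2 - 3 = -5$)
$\frac{1}{113 + 6} + \frac{f + w{\left(-1 \right)}}{18 + 52} \cdot 91 = \frac{1}{113 + 6} + \frac{35 - 5}{18 + 52} \cdot 91 = \frac{1}{119} + \frac{30}{70} \cdot 91 = \frac{1}{119} + 30 \cdot \frac{1}{70} \cdot 91 = \frac{1}{119} + \frac{3}{7} \cdot 91 = \frac{1}{119} + 39 = \frac{4642}{119}$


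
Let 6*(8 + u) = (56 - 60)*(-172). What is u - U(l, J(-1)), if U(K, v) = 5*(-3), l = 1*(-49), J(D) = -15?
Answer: 365/3 ≈ 121.67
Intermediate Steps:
l = -49
u = 320/3 (u = -8 + ((56 - 60)*(-172))/6 = -8 + (-4*(-172))/6 = -8 + (⅙)*688 = -8 + 344/3 = 320/3 ≈ 106.67)
U(K, v) = -15
u - U(l, J(-1)) = 320/3 - 1*(-15) = 320/3 + 15 = 365/3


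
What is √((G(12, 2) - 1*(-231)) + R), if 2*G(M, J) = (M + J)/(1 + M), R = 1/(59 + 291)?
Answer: 3*√21304374/910 ≈ 15.216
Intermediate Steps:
R = 1/350 ≈ 0.0028571
G(M, J) = (J + M)/(2*(1 + M)) (G(M, J) = ((M + J)/(1 + M))/2 = ((J + M)/(1 + M))/2 = (J + M)/(2*(1 + M)))
√((G(12, 2) - 1*(-231)) + R) = √(((2 + 12)/(2*(1 + 12)) - 1*(-231)) + 1/350) = √(((½)*14/13 + 231) + 1/350) = √(((½)*(1/13)*14 + 231) + 1/350) = √((7/13 + 231) + 1/350) = √(3010/13 + 1/350) = √(1053513/4550) = 3*√21304374/910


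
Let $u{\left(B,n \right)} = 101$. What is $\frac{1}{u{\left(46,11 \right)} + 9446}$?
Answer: $\frac{1}{9547} \approx 0.00010474$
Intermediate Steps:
$\frac{1}{u{\left(46,11 \right)} + 9446} = \frac{1}{101 + 9446} = \frac{1}{9547}$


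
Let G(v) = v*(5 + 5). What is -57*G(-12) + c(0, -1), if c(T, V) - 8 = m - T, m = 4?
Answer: 6852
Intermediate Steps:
G(v) = 10*v (G(v) = v*10 = 10*v)
c(T, V) = 12 - T (c(T, V) = 8 + (4 - T) = 12 - T)
-57*G(-12) + c(0, -1) = -570*(-12) + (12 - 1*0) = -57*(-120) + (12 + 0) = 6840 + 12 = 6852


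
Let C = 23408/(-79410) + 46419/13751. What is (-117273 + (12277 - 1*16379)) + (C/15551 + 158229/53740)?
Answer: -11076031148619323526943/91256847441161340 ≈ -1.2137e+5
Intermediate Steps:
C = 1682124691/545983455 (C = 23408*(-1/79410) + 46419*(1/13751) = -11704/39705 + 46419/13751 = 1682124691/545983455 ≈ 3.0809)
(-117273 + (12277 - 1*16379)) + (C/15551 + 158229/53740) = (-117273 + (12277 - 1*16379)) + ((1682124691/545983455)/15551 + 158229/53740) = (-117273 + (12277 - 16379)) + ((1682124691/545983455)*(1/15551) + 158229*(1/53740)) = (-117273 - 4102) + (1682124691/8490588708705 + 158229/53740) = -121375 + 268709551634115557/91256847441161340 = -11076031148619323526943/91256847441161340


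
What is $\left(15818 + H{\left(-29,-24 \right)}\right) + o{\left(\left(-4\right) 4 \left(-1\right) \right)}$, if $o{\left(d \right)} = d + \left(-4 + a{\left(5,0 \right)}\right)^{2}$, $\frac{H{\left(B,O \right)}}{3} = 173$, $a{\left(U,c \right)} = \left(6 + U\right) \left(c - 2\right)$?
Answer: $17029$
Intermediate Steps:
$a{\left(U,c \right)} = \left(-2 + c\right) \left(6 + U\right)$ ($a{\left(U,c \right)} = \left(6 + U\right) \left(-2 + c\right) = \left(-2 + c\right) \left(6 + U\right)$)
$H{\left(B,O \right)} = 519$ ($H{\left(B,O \right)} = 3 \cdot 173 = 519$)
$o{\left(d \right)} = 676 + d$ ($o{\left(d \right)} = d + \left(-4 + \left(-12 - 10 + 6 \cdot 0 + 5 \cdot 0\right)\right)^{2} = d + \left(-4 + \left(-12 - 10 + 0 + 0\right)\right)^{2} = d + \left(-4 - 22\right)^{2} = d + \left(-26\right)^{2} = d + 676 = 676 + d$)
$\left(15818 + H{\left(-29,-24 \right)}\right) + o{\left(\left(-4\right) 4 \left(-1\right) \right)} = \left(15818 + 519\right) + \left(676 + \left(-4\right) 4 \left(-1\right)\right) = 16337 + \left(676 - -16\right) = 16337 + \left(676 + 16\right) = 16337 + 692 = 17029$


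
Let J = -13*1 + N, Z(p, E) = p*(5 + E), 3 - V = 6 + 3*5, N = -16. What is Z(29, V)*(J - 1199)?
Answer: 462956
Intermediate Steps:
V = -18 (V = 3 - (6 + 3*5) = 3 - (6 + 15) = 3 - 1*21 = 3 - 21 = -18)
J = -29 (J = -13*1 - 16 = -13 - 16 = -29)
Z(29, V)*(J - 1199) = (29*(5 - 18))*(-29 - 1199) = (29*(-13))*(-1228) = -377*(-1228) = 462956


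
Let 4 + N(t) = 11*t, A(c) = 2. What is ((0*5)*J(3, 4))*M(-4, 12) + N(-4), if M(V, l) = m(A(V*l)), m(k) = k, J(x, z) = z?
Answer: -48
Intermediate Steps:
N(t) = -4 + 11*t
M(V, l) = 2
((0*5)*J(3, 4))*M(-4, 12) + N(-4) = ((0*5)*4)*2 + (-4 + 11*(-4)) = (0*4)*2 + (-4 - 44) = 0*2 - 48 = 0 - 48 = -48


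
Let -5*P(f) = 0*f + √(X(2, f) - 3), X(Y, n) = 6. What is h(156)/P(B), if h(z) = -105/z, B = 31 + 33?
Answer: 175*√3/156 ≈ 1.9430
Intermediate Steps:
B = 64
P(f) = -√3/5 (P(f) = -(0*f + √(6 - 3))/5 = -(0 + √3)/5 = -√3/5)
h(156)/P(B) = (-105/156)/((-√3/5)) = (-105*1/156)*(-5*√3/3) = -(-175)*√3/156 = 175*√3/156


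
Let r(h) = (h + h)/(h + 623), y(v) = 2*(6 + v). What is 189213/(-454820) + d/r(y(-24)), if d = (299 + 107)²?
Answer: -5500977513947/4093380 ≈ -1.3439e+6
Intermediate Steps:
y(v) = 12 + 2*v
r(h) = 2*h/(623 + h) (r(h) = (2*h)/(623 + h) = 2*h/(623 + h))
d = 164836 (d = 406² = 164836)
189213/(-454820) + d/r(y(-24)) = 189213/(-454820) + 164836/((2*(12 + 2*(-24))/(623 + (12 + 2*(-24))))) = 189213*(-1/454820) + 164836/((2*(12 - 48)/(623 + (12 - 48)))) = -189213/454820 + 164836/((2*(-36)/(623 - 36))) = -189213/454820 + 164836/((2*(-36)/587)) = -189213/454820 + 164836/((2*(-36)*(1/587))) = -189213/454820 + 164836/(-72/587) = -189213/454820 + 164836*(-587/72) = -189213/454820 - 24189683/18 = -5500977513947/4093380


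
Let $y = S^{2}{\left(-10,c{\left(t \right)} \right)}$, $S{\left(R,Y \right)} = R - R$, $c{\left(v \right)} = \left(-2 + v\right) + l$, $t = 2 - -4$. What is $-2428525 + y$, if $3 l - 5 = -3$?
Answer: $-2428525$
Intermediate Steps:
$l = \frac{2}{3}$ ($l = \frac{5}{3} + \frac{1}{3} \left(-3\right) = \frac{5}{3} - 1 = \frac{2}{3} \approx 0.66667$)
$t = 6$ ($t = 2 + 4 = 6$)
$c{\left(v \right)} = - \frac{4}{3} + v$ ($c{\left(v \right)} = \left(-2 + v\right) + \frac{2}{3} = - \frac{4}{3} + v$)
$S{\left(R,Y \right)} = 0$
$y = 0$ ($y = 0^{2} = 0$)
$-2428525 + y = -2428525 + 0 = -2428525$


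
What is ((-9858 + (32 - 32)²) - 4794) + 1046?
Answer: -13606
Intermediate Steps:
((-9858 + (32 - 32)²) - 4794) + 1046 = ((-9858 + 0²) - 4794) + 1046 = ((-9858 + 0) - 4794) + 1046 = (-9858 - 4794) + 1046 = -14652 + 1046 = -13606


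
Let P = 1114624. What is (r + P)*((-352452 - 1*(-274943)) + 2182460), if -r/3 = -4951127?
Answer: 33611868092755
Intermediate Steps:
r = 14853381 (r = -3*(-4951127) = 14853381)
(r + P)*((-352452 - 1*(-274943)) + 2182460) = (14853381 + 1114624)*((-352452 - 1*(-274943)) + 2182460) = 15968005*((-352452 + 274943) + 2182460) = 15968005*(-77509 + 2182460) = 15968005*2104951 = 33611868092755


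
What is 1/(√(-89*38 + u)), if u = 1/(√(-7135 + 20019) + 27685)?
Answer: -I*√766446341/√(2592121497577 + 2*√3221) ≈ -0.017195*I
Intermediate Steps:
u = 1/(27685 + 2*√3221) (u = 1/(√12884 + 27685) = 1/(2*√3221 + 27685) = 1/(27685 + 2*√3221) ≈ 3.5973e-5)
1/(√(-89*38 + u)) = 1/(√(-89*38 + (27685/766446341 - 2*√3221/766446341))) = 1/(√(-3382 + (27685/766446341 - 2*√3221/766446341))) = 1/(√(-2592121497577/766446341 - 2*√3221/766446341)) = (-2592121497577/766446341 - 2*√3221/766446341)^(-½)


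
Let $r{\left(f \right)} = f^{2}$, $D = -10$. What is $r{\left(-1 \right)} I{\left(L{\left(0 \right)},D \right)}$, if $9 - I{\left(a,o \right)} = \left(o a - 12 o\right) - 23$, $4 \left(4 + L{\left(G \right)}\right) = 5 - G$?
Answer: $- \frac{231}{2} \approx -115.5$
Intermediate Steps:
$L{\left(G \right)} = - \frac{11}{4} - \frac{G}{4}$ ($L{\left(G \right)} = -4 + \frac{5 - G}{4} = -4 - \left(- \frac{5}{4} + \frac{G}{4}\right) = - \frac{11}{4} - \frac{G}{4}$)
$I{\left(a,o \right)} = 32 + 12 o - a o$ ($I{\left(a,o \right)} = 9 - \left(\left(o a - 12 o\right) - 23\right) = 9 - \left(\left(a o - 12 o\right) - 23\right) = 9 - \left(\left(- 12 o + a o\right) - 23\right) = 9 - \left(-23 - 12 o + a o\right) = 9 + \left(23 + 12 o - a o\right) = 32 + 12 o - a o$)
$r{\left(-1 \right)} I{\left(L{\left(0 \right)},D \right)} = \left(-1\right)^{2} \left(32 + 12 \left(-10\right) - \left(- \frac{11}{4} - 0\right) \left(-10\right)\right) = 1 \left(32 - 120 - \left(- \frac{11}{4} + 0\right) \left(-10\right)\right) = 1 \left(32 - 120 - \left(- \frac{11}{4}\right) \left(-10\right)\right) = 1 \left(32 - 120 - \frac{55}{2}\right) = 1 \left(- \frac{231}{2}\right) = - \frac{231}{2}$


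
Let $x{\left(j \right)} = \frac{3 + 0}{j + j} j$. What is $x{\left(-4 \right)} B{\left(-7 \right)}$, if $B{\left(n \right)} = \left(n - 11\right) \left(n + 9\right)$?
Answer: $-54$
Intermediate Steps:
$x{\left(j \right)} = \frac{3}{2}$ ($x{\left(j \right)} = \frac{3}{2 j} j = \frac{3}{2}$)
$B{\left(n \right)} = \left(-11 + n\right) \left(9 + n\right)$
$x{\left(-4 \right)} B{\left(-7 \right)} = \frac{3 \left(-99 + \left(-7\right)^{2} - -14\right)}{2} = \frac{3 \left(-99 + 49 + 14\right)}{2} = \frac{3}{2} \left(-36\right) = -54$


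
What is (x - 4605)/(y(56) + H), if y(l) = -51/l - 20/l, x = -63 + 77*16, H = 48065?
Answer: -192416/2691569 ≈ -0.071488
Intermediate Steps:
x = 1169 (x = -63 + 1232 = 1169)
y(l) = -71/l
(x - 4605)/(y(56) + H) = (1169 - 4605)/(-71/56 + 48065) = -3436/(-71*1/56 + 48065) = -3436/(-71/56 + 48065) = -3436/2691569/56 = -3436*56/2691569 = -192416/2691569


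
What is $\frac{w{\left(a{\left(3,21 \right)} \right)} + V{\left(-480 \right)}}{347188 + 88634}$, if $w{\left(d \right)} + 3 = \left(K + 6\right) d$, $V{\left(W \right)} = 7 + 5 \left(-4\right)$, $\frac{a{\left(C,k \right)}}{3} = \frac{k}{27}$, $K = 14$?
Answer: $\frac{46}{653733} \approx 7.0365 \cdot 10^{-5}$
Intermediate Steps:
$a{\left(C,k \right)} = \frac{k}{9}$ ($a{\left(C,k \right)} = 3 \frac{k}{27} = \frac{k}{9}$)
$V{\left(W \right)} = -13$ ($V{\left(W \right)} = 7 - 20 = -13$)
$w{\left(d \right)} = -3 + 20 d$ ($w{\left(d \right)} = -3 + \left(14 + 6\right) d = -3 + 20 d$)
$\frac{w{\left(a{\left(3,21 \right)} \right)} + V{\left(-480 \right)}}{347188 + 88634} = \frac{\left(-3 + 20 \cdot \frac{1}{9} \cdot 21\right) - 13}{347188 + 88634} = \frac{\left(-3 + 20 \cdot \frac{7}{3}\right) - 13}{435822} = \left(\left(-3 + \frac{140}{3}\right) - 13\right) \frac{1}{435822} = \left(\frac{131}{3} - 13\right) \frac{1}{435822} = \frac{92}{3} \cdot \frac{1}{435822} = \frac{46}{653733}$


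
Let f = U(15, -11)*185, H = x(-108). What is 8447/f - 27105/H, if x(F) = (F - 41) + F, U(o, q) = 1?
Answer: 7185304/47545 ≈ 151.13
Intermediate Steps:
x(F) = -41 + 2*F (x(F) = (-41 + F) + F = -41 + 2*F)
H = -257 (H = -41 + 2*(-108) = -41 - 216 = -257)
f = 185 (f = 1*185 = 185)
8447/f - 27105/H = 8447/185 - 27105/(-257) = 8447*(1/185) - 27105*(-1/257) = 8447/185 + 27105/257 = 7185304/47545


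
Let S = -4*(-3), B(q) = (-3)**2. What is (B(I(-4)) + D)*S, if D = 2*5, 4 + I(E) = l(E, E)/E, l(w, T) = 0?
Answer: 228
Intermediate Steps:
I(E) = -4 (I(E) = -4 + 0/E = -4 + 0 = -4)
B(q) = 9
S = 12
D = 10
(B(I(-4)) + D)*S = (9 + 10)*12 = 19*12 = 228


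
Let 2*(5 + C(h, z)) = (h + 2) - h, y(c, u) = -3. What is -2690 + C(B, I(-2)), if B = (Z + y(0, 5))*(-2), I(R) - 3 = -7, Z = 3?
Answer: -2694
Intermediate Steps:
I(R) = -4 (I(R) = 3 - 7 = -4)
B = 0 (B = (3 - 3)*(-2) = 0*(-2) = 0)
C(h, z) = -4 (C(h, z) = -5 + ((h + 2) - h)/2 = -5 + ((2 + h) - h)/2 = -5 + (½)*2 = -5 + 1 = -4)
-2690 + C(B, I(-2)) = -2690 - 4 = -2694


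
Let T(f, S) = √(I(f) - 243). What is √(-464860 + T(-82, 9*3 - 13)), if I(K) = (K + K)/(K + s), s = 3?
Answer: √(-2901191260 + 79*I*√1503607)/79 ≈ 0.011383 + 681.81*I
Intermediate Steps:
I(K) = 2*K/(3 + K) (I(K) = (K + K)/(K + 3) = (2*K)/(3 + K) = 2*K/(3 + K))
T(f, S) = √(-243 + 2*f/(3 + f)) (T(f, S) = √(2*f/(3 + f) - 243) = √(-243 + 2*f/(3 + f)))
√(-464860 + T(-82, 9*3 - 13)) = √(-464860 + √((-729 - 241*(-82))/(3 - 82))) = √(-464860 + √((-729 + 19762)/(-79))) = √(-464860 + √(-1/79*19033)) = √(-464860 + √(-19033/79)) = √(-464860 + I*√1503607/79)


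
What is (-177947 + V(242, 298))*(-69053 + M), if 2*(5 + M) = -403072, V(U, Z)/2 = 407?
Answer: 47931127002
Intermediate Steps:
V(U, Z) = 814 (V(U, Z) = 2*407 = 814)
M = -201541 (M = -5 + (1/2)*(-403072) = -5 - 201536 = -201541)
(-177947 + V(242, 298))*(-69053 + M) = (-177947 + 814)*(-69053 - 201541) = -177133*(-270594) = 47931127002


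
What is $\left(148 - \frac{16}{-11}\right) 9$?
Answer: $\frac{14796}{11} \approx 1345.1$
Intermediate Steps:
$\left(148 - \frac{16}{-11}\right) 9 = \left(148 - - \frac{16}{11}\right) 9 = \left(148 + \frac{16}{11}\right) 9 = \frac{1644}{11} \cdot 9 = \frac{14796}{11}$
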